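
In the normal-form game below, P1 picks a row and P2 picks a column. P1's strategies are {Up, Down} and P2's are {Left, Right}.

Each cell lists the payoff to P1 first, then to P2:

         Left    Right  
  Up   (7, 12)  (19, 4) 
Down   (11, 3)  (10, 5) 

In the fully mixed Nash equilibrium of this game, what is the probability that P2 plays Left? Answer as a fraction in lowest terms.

9/13

Let c be the probability that P2 plays Left. In a completely mixed equilibrium, P1 must be indifferent between Up and Down.
P1's expected payoff from Up is 7c + 19(1−c); from Down it is 11c + 10(1−c).
Setting these equal: −12c + 19 = c + 10, so c = 9/13.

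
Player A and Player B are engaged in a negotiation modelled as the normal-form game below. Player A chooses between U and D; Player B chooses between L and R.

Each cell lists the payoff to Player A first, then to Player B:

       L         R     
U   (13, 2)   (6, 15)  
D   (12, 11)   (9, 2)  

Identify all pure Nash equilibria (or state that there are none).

none

(U, L): Player B prefers R (15 > 2) — not an equilibrium.
(U, R): Player A prefers D (9 > 6) — not an equilibrium.
(D, L): Player A prefers U (13 > 12) — not an equilibrium.
(D, R): Player B prefers L (11 > 2) — not an equilibrium.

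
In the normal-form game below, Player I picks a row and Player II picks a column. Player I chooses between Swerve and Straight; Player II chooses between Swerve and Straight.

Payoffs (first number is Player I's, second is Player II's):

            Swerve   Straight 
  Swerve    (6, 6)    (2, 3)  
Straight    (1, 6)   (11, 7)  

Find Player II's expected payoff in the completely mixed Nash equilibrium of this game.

6

First find x, the probability Player I plays Swerve, from Player II's indifference between Swerve and Straight: 6x + 6(1−x) = 3x + 7(1−x), giving x = 1/4.
Since Player II is indifferent in equilibrium, Player II's expected payoff equals the payoff from either column against (1/4, 3/4). Using Swerve: 6(1/4) + 6(3/4) = 6.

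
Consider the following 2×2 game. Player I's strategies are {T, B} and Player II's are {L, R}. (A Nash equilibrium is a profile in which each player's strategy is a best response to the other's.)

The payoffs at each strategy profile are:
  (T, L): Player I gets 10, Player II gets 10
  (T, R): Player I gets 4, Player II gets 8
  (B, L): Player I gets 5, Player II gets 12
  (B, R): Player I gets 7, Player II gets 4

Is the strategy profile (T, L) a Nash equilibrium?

At (T, L), Player I earns 10; switching to B would give 5, so Player I has no profitable deviation.
Player II earns 10; switching to R would give 8, so Player II has no profitable deviation.
Neither player can gain by a unilateral deviation, so this profile is a Nash equilibrium.

Yes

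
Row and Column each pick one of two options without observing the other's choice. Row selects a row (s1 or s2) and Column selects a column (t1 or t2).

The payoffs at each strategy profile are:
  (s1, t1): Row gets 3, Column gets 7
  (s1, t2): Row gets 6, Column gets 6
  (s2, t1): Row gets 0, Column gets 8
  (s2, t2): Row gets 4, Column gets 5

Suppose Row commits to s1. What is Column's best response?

Against s1, Column earns 7 from t1 and 6 from t2.
So t1 is the best response.

t1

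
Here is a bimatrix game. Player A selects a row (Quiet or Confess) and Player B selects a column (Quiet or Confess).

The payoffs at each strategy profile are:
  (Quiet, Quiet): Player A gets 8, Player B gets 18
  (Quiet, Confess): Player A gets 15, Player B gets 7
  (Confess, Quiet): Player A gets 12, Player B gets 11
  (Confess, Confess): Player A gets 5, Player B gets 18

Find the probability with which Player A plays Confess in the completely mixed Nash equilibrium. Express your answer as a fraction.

11/18

Let p be the probability that Player A plays Quiet. In a completely mixed equilibrium, Player B must be indifferent between Quiet and Confess.
Player B's expected payoff from Quiet is 18p + 11(1−p); from Confess it is 7p + 18(1−p).
Setting these equal: 7p + 11 = −11p + 18, so p = 7/18.
Therefore Player A plays Confess with probability 1 − 7/18 = 11/18.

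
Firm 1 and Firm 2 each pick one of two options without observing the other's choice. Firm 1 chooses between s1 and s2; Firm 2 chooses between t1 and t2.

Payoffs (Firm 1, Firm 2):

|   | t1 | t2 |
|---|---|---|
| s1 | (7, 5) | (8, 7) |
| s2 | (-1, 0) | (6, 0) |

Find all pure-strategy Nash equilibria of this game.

(s1, t2)

(s1, t1): Firm 2 prefers t2 (7 > 5) — not an equilibrium.
(s1, t2): Firm 1 gets 8 ≥ 6 from s2, and Firm 2 gets 7 ≥ 5 from t1 — Nash equilibrium.
(s2, t1): Firm 1 prefers s1 (7 > -1) — not an equilibrium.
(s2, t2): Firm 1 prefers s1 (8 > 6) — not an equilibrium.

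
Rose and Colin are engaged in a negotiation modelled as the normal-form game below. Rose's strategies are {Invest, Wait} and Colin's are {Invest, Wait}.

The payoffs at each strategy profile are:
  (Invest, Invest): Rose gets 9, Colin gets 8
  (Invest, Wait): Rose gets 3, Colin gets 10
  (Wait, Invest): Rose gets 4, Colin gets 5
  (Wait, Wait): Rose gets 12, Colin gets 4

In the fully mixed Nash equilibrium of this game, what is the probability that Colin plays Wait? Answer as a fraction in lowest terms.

Let c be the probability that Colin plays Invest. In a completely mixed equilibrium, Rose must be indifferent between Invest and Wait.
Rose's expected payoff from Invest is 9c + 3(1−c); from Wait it is 4c + 12(1−c).
Setting these equal: 6c + 3 = −8c + 12, so c = 9/14.
Therefore Colin plays Wait with probability 1 − 9/14 = 5/14.

5/14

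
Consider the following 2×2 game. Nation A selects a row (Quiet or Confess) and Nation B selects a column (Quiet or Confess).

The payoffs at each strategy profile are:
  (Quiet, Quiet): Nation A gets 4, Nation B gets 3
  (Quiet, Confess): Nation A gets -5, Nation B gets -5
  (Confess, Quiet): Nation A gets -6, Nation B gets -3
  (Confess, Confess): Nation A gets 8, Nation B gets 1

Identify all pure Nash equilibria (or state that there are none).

(Quiet, Quiet) and (Confess, Confess)

(Quiet, Quiet): Nation A gets 4 ≥ -6 from Confess, and Nation B gets 3 ≥ -5 from Confess — Nash equilibrium.
(Quiet, Confess): Nation A prefers Confess (8 > -5); Nation B prefers Quiet (3 > -5) — not an equilibrium.
(Confess, Quiet): Nation A prefers Quiet (4 > -6); Nation B prefers Confess (1 > -3) — not an equilibrium.
(Confess, Confess): Nation A gets 8 ≥ -5 from Quiet, and Nation B gets 1 ≥ -3 from Quiet — Nash equilibrium.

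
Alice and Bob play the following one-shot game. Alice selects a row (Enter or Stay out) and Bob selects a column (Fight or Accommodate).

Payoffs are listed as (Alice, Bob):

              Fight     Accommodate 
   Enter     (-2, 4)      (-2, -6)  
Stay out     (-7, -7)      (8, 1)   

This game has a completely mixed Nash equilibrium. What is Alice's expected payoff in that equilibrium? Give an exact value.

-2

First find q, the probability Bob plays Fight, from Alice's indifference between Enter and Stay out: −2q − 2(1−q) = −7q + 8(1−q), giving q = 2/3.
Since Alice is indifferent in equilibrium, Alice's expected payoff equals the payoff from either row against (2/3, 1/3). Using Enter: −2(2/3) − 2(1/3) = -2.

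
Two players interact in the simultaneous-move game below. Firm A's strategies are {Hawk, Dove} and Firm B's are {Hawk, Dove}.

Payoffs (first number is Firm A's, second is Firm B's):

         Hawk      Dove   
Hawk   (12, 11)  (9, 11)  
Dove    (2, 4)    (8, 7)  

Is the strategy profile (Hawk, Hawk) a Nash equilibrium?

Yes

At (Hawk, Hawk), Firm A earns 12; switching to Dove would give 2, so Firm A has no profitable deviation.
Firm B earns 11; switching to Dove would give 11, so Firm B has no profitable deviation.
Neither player can gain by a unilateral deviation, so this profile is a Nash equilibrium.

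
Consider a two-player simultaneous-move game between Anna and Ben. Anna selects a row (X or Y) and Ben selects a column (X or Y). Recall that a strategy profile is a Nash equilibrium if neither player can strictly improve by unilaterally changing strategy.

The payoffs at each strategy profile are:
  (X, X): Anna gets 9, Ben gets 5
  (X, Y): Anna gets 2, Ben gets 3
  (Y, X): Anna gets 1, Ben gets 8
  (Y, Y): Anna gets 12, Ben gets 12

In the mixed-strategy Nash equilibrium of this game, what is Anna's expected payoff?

First find q, the probability Ben plays X, from Anna's indifference between X and Y: 9q + 2(1−q) = q + 12(1−q), giving q = 5/9.
Since Anna is indifferent in equilibrium, Anna's expected payoff equals the payoff from either row against (5/9, 4/9). Using X: 9(5/9) + 2(4/9) = 53/9.

53/9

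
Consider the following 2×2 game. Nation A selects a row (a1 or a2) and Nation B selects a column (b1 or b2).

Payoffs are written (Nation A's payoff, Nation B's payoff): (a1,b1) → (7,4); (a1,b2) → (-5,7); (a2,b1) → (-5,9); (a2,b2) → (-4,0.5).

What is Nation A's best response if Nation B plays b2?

a2

Against b2, Nation A earns -5 from a1 and -4 from a2.
So a2 is the best response.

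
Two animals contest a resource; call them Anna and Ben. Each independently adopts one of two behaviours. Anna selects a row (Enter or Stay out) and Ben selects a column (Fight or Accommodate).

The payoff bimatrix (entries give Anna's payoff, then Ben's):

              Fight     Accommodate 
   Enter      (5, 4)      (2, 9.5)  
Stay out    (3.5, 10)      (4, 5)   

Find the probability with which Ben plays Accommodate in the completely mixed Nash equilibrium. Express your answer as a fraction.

Let y be the probability that Ben plays Fight. In a completely mixed equilibrium, Anna must be indifferent between Enter and Stay out.
Anna's expected payoff from Enter is 5y + 2(1−y); from Stay out it is 3.5y + 4(1−y).
Setting these equal: 3y + 2 = −0.5y + 4, so y = 4/7.
Therefore Ben plays Accommodate with probability 1 − 4/7 = 3/7.

3/7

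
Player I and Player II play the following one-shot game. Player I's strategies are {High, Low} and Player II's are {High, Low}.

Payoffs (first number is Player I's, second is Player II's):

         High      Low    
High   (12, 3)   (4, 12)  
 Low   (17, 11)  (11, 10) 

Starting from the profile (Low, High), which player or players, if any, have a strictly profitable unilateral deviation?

Neither

Player I at (Low, High) earns 17; deviating to High yields 12 — not better.
Player II earns 11; deviating to Low yields 10 — not better.
Neither player can strictly improve; the profile is a Nash equilibrium.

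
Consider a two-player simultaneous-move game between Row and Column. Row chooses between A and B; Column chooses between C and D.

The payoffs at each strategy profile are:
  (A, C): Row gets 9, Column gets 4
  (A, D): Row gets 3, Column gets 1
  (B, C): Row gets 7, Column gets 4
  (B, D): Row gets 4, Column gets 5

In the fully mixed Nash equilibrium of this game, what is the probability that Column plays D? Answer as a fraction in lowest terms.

Let y be the probability that Column plays C. In a completely mixed equilibrium, Row must be indifferent between A and B.
Row's expected payoff from A is 9y + 3(1−y); from B it is 7y + 4(1−y).
Setting these equal: 6y + 3 = 3y + 4, so y = 1/3.
Therefore Column plays D with probability 1 − 1/3 = 2/3.

2/3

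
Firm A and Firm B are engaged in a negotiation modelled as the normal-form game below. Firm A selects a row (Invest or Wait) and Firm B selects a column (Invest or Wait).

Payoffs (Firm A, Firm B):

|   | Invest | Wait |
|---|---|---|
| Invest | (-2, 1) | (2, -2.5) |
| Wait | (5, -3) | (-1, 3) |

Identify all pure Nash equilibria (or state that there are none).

none

(Invest, Invest): Firm A prefers Wait (5 > -2) — not an equilibrium.
(Invest, Wait): Firm B prefers Invest (1 > -2.5) — not an equilibrium.
(Wait, Invest): Firm B prefers Wait (3 > -3) — not an equilibrium.
(Wait, Wait): Firm A prefers Invest (2 > -1) — not an equilibrium.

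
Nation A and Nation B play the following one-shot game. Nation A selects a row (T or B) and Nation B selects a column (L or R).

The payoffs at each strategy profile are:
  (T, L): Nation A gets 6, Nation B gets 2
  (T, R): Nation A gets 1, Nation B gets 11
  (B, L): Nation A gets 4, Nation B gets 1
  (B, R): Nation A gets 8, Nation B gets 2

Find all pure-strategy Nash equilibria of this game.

(B, R)

(T, L): Nation B prefers R (11 > 2) — not an equilibrium.
(T, R): Nation A prefers B (8 > 1) — not an equilibrium.
(B, L): Nation A prefers T (6 > 4); Nation B prefers R (2 > 1) — not an equilibrium.
(B, R): Nation A gets 8 ≥ 1 from T, and Nation B gets 2 ≥ 1 from L — Nash equilibrium.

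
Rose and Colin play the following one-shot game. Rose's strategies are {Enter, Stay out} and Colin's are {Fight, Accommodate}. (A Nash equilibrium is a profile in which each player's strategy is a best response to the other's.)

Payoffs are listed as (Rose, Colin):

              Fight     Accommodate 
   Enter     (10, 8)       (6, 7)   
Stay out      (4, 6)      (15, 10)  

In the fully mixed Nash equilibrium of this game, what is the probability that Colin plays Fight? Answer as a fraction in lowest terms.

3/5

Let q be the probability that Colin plays Fight. In a completely mixed equilibrium, Rose must be indifferent between Enter and Stay out.
Rose's expected payoff from Enter is 10q + 6(1−q); from Stay out it is 4q + 15(1−q).
Setting these equal: 4q + 6 = −11q + 15, so q = 3/5.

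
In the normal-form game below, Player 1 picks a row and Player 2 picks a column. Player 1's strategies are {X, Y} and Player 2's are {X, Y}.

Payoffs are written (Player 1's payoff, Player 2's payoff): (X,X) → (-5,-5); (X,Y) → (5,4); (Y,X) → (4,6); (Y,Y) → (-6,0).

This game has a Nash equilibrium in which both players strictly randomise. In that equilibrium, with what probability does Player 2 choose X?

11/20

Let q be the probability that Player 2 plays X. In a completely mixed equilibrium, Player 1 must be indifferent between X and Y.
Player 1's expected payoff from X is −5q + 5(1−q); from Y it is 4q − 6(1−q).
Setting these equal: −10q + 5 = 10q − 6, so q = 11/20.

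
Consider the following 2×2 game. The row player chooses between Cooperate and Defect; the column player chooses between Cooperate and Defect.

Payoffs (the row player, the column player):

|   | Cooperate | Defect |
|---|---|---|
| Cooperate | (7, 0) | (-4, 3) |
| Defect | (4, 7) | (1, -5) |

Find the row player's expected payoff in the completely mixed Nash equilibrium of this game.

23/8

First find q, the probability the column player plays Cooperate, from the row player's indifference between Cooperate and Defect: 7q − 4(1−q) = 4q + (1−q), giving q = 5/8.
Since the row player is indifferent in equilibrium, the row player's expected payoff equals the payoff from either row against (5/8, 3/8). Using Cooperate: 7(5/8) − 4(3/8) = 23/8.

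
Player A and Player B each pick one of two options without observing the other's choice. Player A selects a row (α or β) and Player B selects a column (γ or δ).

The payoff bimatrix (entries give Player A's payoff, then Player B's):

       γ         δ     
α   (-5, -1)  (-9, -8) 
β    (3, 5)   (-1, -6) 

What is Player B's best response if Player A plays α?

Against α, Player B earns -1 from γ and -8 from δ.
So γ is the best response.

γ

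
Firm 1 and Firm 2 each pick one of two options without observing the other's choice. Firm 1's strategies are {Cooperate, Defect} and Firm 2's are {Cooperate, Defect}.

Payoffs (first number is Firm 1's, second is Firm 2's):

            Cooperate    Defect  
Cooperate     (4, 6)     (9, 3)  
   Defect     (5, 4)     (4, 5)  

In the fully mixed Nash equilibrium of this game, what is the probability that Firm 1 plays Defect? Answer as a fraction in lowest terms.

Let r be the probability that Firm 1 plays Cooperate. In a completely mixed equilibrium, Firm 2 must be indifferent between Cooperate and Defect.
Firm 2's expected payoff from Cooperate is 6r + 4(1−r); from Defect it is 3r + 5(1−r).
Setting these equal: 2r + 4 = −2r + 5, so r = 1/4.
Therefore Firm 1 plays Defect with probability 1 − 1/4 = 3/4.

3/4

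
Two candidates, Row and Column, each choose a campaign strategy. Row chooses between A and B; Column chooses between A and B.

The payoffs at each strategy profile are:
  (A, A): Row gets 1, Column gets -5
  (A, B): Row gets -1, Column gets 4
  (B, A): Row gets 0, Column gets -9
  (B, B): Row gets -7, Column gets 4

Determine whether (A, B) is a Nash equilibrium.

At (A, B), Row earns -1; switching to B would give -7, so Row has no profitable deviation.
Column earns 4; switching to A would give -5, so Column has no profitable deviation.
Neither player can gain by a unilateral deviation, so this profile is a Nash equilibrium.

Yes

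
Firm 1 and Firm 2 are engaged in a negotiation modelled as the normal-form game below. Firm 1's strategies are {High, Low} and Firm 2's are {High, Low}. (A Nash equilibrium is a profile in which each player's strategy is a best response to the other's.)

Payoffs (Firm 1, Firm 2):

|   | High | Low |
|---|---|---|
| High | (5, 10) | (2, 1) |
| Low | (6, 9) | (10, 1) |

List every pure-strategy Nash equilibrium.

(High, High): Firm 1 prefers Low (6 > 5) — not an equilibrium.
(High, Low): Firm 1 prefers Low (10 > 2); Firm 2 prefers High (10 > 1) — not an equilibrium.
(Low, High): Firm 1 gets 6 ≥ 5 from High, and Firm 2 gets 9 ≥ 1 from Low — Nash equilibrium.
(Low, Low): Firm 2 prefers High (9 > 1) — not an equilibrium.

(Low, High)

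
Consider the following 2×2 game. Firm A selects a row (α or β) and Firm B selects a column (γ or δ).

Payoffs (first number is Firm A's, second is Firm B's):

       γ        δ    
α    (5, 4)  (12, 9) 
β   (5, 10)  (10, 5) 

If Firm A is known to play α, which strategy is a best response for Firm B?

δ

Against α, Firm B earns 4 from γ and 9 from δ.
So δ is the best response.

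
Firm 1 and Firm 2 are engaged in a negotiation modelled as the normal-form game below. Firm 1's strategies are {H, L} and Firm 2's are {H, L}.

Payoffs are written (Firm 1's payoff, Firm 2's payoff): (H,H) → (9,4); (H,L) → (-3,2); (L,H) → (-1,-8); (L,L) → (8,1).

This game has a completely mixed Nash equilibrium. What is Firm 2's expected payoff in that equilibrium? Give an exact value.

First find x, the probability Firm 1 plays H, from Firm 2's indifference between H and L: 4x − 8(1−x) = 2x + (1−x), giving x = 9/11.
Since Firm 2 is indifferent in equilibrium, Firm 2's expected payoff equals the payoff from either column against (9/11, 2/11). Using H: 4(9/11) − 8(2/11) = 20/11.

20/11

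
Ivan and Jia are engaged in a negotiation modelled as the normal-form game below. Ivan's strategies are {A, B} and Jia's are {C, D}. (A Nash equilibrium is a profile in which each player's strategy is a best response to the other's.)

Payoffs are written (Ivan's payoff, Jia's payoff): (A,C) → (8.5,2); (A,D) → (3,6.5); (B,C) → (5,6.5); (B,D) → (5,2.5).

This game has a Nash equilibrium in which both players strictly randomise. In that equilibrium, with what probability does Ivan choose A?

8/17

Let p be the probability that Ivan plays A. In a completely mixed equilibrium, Jia must be indifferent between C and D.
Jia's expected payoff from C is 2p + 6.5(1−p); from D it is 6.5p + 2.5(1−p).
Setting these equal: −4.5p + 6.5 = 4p + 2.5, so p = 8/17.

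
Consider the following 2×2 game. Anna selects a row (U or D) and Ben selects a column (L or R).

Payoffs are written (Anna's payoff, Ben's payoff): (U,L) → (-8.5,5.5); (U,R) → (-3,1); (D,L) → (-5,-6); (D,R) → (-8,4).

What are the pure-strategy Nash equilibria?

(U, L): Anna prefers D (-5 > -8.5) — not an equilibrium.
(U, R): Ben prefers L (5.5 > 1) — not an equilibrium.
(D, L): Ben prefers R (4 > -6) — not an equilibrium.
(D, R): Anna prefers U (-3 > -8) — not an equilibrium.

none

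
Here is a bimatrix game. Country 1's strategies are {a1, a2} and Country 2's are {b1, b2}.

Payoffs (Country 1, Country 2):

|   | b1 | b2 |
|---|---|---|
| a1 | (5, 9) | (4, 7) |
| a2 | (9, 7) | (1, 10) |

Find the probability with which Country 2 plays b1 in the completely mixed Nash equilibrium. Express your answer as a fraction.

Let y be the probability that Country 2 plays b1. In a completely mixed equilibrium, Country 1 must be indifferent between a1 and a2.
Country 1's expected payoff from a1 is 5y + 4(1−y); from a2 it is 9y + (1−y).
Setting these equal: y + 4 = 8y + 1, so y = 3/7.

3/7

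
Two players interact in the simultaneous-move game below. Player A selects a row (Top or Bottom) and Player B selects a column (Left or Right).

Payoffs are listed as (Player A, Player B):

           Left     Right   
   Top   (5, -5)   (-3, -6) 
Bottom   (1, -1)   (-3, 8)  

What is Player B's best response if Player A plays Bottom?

Against Bottom, Player B earns -1 from Left and 8 from Right.
So Right is the best response.

Right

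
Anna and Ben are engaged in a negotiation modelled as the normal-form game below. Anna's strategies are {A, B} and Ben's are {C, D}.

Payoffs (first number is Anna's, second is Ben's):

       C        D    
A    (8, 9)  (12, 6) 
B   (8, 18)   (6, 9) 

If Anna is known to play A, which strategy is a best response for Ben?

Against A, Ben earns 9 from C and 6 from D.
So C is the best response.

C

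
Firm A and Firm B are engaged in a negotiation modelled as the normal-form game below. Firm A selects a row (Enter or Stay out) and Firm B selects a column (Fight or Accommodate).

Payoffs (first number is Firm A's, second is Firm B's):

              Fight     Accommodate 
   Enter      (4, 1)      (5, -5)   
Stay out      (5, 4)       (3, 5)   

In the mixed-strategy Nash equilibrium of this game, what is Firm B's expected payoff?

25/7

First find x, the probability Firm A plays Enter, from Firm B's indifference between Fight and Accommodate: x + 4(1−x) = −5x + 5(1−x), giving x = 1/7.
Since Firm B is indifferent in equilibrium, Firm B's expected payoff equals the payoff from either column against (1/7, 6/7). Using Fight: (1/7) + 4(6/7) = 25/7.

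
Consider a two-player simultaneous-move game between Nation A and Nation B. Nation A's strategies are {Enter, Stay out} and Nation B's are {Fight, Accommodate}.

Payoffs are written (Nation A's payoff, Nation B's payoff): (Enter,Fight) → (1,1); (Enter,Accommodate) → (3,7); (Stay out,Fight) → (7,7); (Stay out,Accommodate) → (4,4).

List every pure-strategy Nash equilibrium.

(Stay out, Fight)

(Enter, Fight): Nation A prefers Stay out (7 > 1); Nation B prefers Accommodate (7 > 1) — not an equilibrium.
(Enter, Accommodate): Nation A prefers Stay out (4 > 3) — not an equilibrium.
(Stay out, Fight): Nation A gets 7 ≥ 1 from Enter, and Nation B gets 7 ≥ 4 from Accommodate — Nash equilibrium.
(Stay out, Accommodate): Nation B prefers Fight (7 > 4) — not an equilibrium.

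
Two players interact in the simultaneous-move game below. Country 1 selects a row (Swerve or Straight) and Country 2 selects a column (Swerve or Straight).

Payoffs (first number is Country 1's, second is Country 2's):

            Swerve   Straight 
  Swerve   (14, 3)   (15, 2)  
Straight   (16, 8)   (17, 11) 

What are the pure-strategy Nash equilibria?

(Swerve, Swerve): Country 1 prefers Straight (16 > 14) — not an equilibrium.
(Swerve, Straight): Country 1 prefers Straight (17 > 15); Country 2 prefers Swerve (3 > 2) — not an equilibrium.
(Straight, Swerve): Country 2 prefers Straight (11 > 8) — not an equilibrium.
(Straight, Straight): Country 1 gets 17 ≥ 15 from Swerve, and Country 2 gets 11 ≥ 8 from Swerve — Nash equilibrium.

(Straight, Straight)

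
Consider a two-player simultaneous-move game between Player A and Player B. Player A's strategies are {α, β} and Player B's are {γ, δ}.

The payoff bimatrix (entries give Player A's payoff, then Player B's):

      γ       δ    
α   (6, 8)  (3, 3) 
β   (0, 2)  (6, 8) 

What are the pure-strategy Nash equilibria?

(α, γ): Player A gets 6 ≥ 0 from β, and Player B gets 8 ≥ 3 from δ — Nash equilibrium.
(α, δ): Player A prefers β (6 > 3); Player B prefers γ (8 > 3) — not an equilibrium.
(β, γ): Player A prefers α (6 > 0); Player B prefers δ (8 > 2) — not an equilibrium.
(β, δ): Player A gets 6 ≥ 3 from α, and Player B gets 8 ≥ 2 from γ — Nash equilibrium.

(α, γ) and (β, δ)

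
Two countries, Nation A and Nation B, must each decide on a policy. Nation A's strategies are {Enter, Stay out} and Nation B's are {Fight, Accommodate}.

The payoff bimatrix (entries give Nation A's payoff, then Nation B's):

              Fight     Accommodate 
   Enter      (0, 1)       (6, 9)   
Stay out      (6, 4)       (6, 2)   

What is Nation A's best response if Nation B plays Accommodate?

Against Accommodate, Nation A earns 6 from Enter and 6 from Stay out.
So either strategy is a best response.

either — both Enter and Stay out are best responses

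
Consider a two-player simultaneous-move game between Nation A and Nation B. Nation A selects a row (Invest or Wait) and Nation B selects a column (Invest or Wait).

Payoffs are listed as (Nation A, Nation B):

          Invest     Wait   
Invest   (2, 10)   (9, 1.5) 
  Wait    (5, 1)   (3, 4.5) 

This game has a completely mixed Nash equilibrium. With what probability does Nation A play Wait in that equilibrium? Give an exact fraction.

Let p be the probability that Nation A plays Invest. In a completely mixed equilibrium, Nation B must be indifferent between Invest and Wait.
Nation B's expected payoff from Invest is 10p + (1−p); from Wait it is 1.5p + 4.5(1−p).
Setting these equal: 9p + 1 = −3p + 4.5, so p = 7/24.
Therefore Nation A plays Wait with probability 1 − 7/24 = 17/24.

17/24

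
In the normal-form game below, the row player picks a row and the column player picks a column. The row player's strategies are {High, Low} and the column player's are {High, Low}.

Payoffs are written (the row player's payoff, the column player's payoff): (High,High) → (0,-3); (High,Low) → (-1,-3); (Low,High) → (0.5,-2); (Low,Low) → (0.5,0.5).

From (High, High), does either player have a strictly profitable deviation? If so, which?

The row player at (High, High) earns 0; deviating to Low yields 0.5 — a strict improvement.
The column player earns -3; deviating to Low yields -3 — not better.
Only the row player has a strictly profitable deviation.

The row player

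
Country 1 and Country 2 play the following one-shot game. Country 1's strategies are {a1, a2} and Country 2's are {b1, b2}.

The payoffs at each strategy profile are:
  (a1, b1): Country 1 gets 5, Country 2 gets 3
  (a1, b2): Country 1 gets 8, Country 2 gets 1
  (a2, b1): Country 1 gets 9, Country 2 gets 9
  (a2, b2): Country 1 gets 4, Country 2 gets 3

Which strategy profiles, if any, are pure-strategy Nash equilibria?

(a1, b1): Country 1 prefers a2 (9 > 5) — not an equilibrium.
(a1, b2): Country 2 prefers b1 (3 > 1) — not an equilibrium.
(a2, b1): Country 1 gets 9 ≥ 5 from a1, and Country 2 gets 9 ≥ 3 from b2 — Nash equilibrium.
(a2, b2): Country 1 prefers a1 (8 > 4); Country 2 prefers b1 (9 > 3) — not an equilibrium.

(a2, b1)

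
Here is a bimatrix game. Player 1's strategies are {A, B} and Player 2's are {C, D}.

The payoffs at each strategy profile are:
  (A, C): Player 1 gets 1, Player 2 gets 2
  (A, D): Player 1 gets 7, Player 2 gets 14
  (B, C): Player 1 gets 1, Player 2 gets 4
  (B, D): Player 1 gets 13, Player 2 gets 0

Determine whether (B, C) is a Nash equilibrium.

At (B, C), Player 1 earns 1; switching to A would give 1, so Player 1 has no profitable deviation.
Player 2 earns 4; switching to D would give 0, so Player 2 has no profitable deviation.
Neither player can gain by a unilateral deviation, so this profile is a Nash equilibrium.

Yes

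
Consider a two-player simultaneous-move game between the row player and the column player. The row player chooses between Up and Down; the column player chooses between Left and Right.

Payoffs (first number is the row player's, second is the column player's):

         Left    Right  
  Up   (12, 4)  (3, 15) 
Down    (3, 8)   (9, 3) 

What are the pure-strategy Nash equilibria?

(Up, Left): the column player prefers Right (15 > 4) — not an equilibrium.
(Up, Right): the row player prefers Down (9 > 3) — not an equilibrium.
(Down, Left): the row player prefers Up (12 > 3) — not an equilibrium.
(Down, Right): the column player prefers Left (8 > 3) — not an equilibrium.

none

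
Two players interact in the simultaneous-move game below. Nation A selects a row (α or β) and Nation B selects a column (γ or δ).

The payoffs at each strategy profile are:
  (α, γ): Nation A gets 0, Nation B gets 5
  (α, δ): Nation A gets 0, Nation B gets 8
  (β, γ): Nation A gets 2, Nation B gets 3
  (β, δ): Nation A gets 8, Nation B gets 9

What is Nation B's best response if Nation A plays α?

Against α, Nation B earns 5 from γ and 8 from δ.
So δ is the best response.

δ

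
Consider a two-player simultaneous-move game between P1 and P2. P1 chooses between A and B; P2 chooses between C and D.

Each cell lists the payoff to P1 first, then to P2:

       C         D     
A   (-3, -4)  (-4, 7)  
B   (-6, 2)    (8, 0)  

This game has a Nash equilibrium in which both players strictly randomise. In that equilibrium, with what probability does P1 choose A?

2/13

Let p be the probability that P1 plays A. In a completely mixed equilibrium, P2 must be indifferent between C and D.
P2's expected payoff from C is −4p + 2(1−p); from D it is 7p.
Setting these equal: −6p + 2 = 7p, so p = 2/13.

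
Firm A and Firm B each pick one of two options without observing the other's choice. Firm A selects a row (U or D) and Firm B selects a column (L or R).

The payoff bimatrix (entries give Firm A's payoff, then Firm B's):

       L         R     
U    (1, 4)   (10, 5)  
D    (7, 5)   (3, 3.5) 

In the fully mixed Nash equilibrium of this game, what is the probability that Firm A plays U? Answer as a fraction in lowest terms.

Let r be the probability that Firm A plays U. In a completely mixed equilibrium, Firm B must be indifferent between L and R.
Firm B's expected payoff from L is 4r + 5(1−r); from R it is 5r + 3.5(1−r).
Setting these equal: −r + 5 = 1.5r + 3.5, so r = 3/5.

3/5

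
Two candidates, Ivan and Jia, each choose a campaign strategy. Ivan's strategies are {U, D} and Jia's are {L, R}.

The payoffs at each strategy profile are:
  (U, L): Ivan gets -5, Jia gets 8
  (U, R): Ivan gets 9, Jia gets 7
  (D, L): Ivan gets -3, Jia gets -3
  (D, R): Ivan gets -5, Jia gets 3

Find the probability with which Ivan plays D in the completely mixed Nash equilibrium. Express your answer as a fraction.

1/7

Let x be the probability that Ivan plays U. In a completely mixed equilibrium, Jia must be indifferent between L and R.
Jia's expected payoff from L is 8x − 3(1−x); from R it is 7x + 3(1−x).
Setting these equal: 11x − 3 = 4x + 3, so x = 6/7.
Therefore Ivan plays D with probability 1 − 6/7 = 1/7.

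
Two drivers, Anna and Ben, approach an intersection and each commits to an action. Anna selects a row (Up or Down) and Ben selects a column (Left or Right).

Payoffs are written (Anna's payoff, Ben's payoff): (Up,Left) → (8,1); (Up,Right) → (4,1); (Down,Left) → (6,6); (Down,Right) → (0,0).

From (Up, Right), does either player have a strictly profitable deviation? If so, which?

Anna at (Up, Right) earns 4; deviating to Down yields 0 — not better.
Ben earns 1; deviating to Left yields 1 — not better.
Neither player can strictly improve; the profile is a Nash equilibrium.

Neither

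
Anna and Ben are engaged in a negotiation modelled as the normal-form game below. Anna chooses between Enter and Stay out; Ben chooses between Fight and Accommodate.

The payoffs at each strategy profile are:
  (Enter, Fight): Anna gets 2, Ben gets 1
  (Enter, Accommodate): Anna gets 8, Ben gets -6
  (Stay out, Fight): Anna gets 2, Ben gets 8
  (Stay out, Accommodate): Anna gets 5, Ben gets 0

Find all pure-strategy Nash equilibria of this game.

(Enter, Fight): Anna gets 2 ≥ 2 from Stay out, and Ben gets 1 ≥ -6 from Accommodate — Nash equilibrium.
(Enter, Accommodate): Ben prefers Fight (1 > -6) — not an equilibrium.
(Stay out, Fight): Anna gets 2 ≥ 2 from Enter, and Ben gets 8 ≥ 0 from Accommodate — Nash equilibrium.
(Stay out, Accommodate): Anna prefers Enter (8 > 5); Ben prefers Fight (8 > 0) — not an equilibrium.

(Enter, Fight) and (Stay out, Fight)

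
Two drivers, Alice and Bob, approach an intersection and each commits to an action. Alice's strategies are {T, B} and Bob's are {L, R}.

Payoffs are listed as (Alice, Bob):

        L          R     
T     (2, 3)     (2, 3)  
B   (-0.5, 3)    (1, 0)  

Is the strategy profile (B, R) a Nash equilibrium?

At (B, R), Alice earns 1; switching to T would give 2, so Alice would deviate.
Bob earns 0; switching to L would give 3, so Bob would deviate.
Since at least one player can profitably deviate, this is not a Nash equilibrium.

No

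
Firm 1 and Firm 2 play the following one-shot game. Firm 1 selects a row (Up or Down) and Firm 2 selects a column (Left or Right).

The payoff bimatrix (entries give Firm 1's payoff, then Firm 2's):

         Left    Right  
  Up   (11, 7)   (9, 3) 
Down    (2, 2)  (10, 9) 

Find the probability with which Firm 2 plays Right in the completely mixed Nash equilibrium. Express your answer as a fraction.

9/10

Let q be the probability that Firm 2 plays Left. In a completely mixed equilibrium, Firm 1 must be indifferent between Up and Down.
Firm 1's expected payoff from Up is 11q + 9(1−q); from Down it is 2q + 10(1−q).
Setting these equal: 2q + 9 = −8q + 10, so q = 1/10.
Therefore Firm 2 plays Right with probability 1 − 1/10 = 9/10.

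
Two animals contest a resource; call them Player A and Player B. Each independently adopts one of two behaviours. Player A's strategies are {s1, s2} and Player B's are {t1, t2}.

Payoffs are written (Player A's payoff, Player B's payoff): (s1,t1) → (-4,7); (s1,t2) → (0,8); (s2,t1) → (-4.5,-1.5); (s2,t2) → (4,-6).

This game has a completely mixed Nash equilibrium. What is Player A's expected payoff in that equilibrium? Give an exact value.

First find q, the probability Player B plays t1, from Player A's indifference between s1 and s2: −4q = −4.5q + 4(1−q), giving q = 8/9.
Since Player A is indifferent in equilibrium, Player A's expected payoff equals the payoff from either row against (8/9, 1/9). Using s1: −4(8/9) = -32/9.

-32/9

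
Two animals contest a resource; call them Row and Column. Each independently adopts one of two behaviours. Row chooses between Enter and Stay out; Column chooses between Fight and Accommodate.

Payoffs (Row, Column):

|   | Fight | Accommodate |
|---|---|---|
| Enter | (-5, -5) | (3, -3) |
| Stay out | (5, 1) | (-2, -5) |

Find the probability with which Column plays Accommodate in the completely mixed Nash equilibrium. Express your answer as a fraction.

2/3

Let q be the probability that Column plays Fight. In a completely mixed equilibrium, Row must be indifferent between Enter and Stay out.
Row's expected payoff from Enter is −5q + 3(1−q); from Stay out it is 5q − 2(1−q).
Setting these equal: −8q + 3 = 7q − 2, so q = 1/3.
Therefore Column plays Accommodate with probability 1 − 1/3 = 2/3.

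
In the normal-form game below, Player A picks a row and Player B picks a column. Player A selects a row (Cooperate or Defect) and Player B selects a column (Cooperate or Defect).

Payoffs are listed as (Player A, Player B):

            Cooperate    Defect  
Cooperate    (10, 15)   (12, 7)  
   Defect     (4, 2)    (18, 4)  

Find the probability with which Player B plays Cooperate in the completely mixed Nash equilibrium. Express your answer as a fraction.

1/2

Let q be the probability that Player B plays Cooperate. In a completely mixed equilibrium, Player A must be indifferent between Cooperate and Defect.
Player A's expected payoff from Cooperate is 10q + 12(1−q); from Defect it is 4q + 18(1−q).
Setting these equal: −2q + 12 = −14q + 18, so q = 1/2.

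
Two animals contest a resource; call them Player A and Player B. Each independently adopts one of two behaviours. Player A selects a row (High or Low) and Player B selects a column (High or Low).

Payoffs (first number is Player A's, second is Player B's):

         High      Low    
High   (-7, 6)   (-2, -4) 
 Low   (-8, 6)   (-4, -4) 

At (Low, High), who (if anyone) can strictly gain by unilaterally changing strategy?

Player A at (Low, High) earns -8; deviating to High yields -7 — a strict improvement.
Player B earns 6; deviating to Low yields -4 — not better.
Only Player A has a strictly profitable deviation.

Player A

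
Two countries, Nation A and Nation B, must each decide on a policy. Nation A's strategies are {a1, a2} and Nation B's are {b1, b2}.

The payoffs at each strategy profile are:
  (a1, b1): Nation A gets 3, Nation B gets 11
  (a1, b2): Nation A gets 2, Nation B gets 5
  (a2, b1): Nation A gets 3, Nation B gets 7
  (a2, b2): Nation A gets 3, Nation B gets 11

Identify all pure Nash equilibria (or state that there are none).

(a1, b1) and (a2, b2)

(a1, b1): Nation A gets 3 ≥ 3 from a2, and Nation B gets 11 ≥ 5 from b2 — Nash equilibrium.
(a1, b2): Nation A prefers a2 (3 > 2); Nation B prefers b1 (11 > 5) — not an equilibrium.
(a2, b1): Nation B prefers b2 (11 > 7) — not an equilibrium.
(a2, b2): Nation A gets 3 ≥ 2 from a1, and Nation B gets 11 ≥ 7 from b1 — Nash equilibrium.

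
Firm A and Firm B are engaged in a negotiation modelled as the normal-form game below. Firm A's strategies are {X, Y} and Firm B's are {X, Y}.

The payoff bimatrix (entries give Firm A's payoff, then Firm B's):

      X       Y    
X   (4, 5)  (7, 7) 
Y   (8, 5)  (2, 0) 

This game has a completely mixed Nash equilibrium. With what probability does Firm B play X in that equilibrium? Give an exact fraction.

5/9

Let y be the probability that Firm B plays X. In a completely mixed equilibrium, Firm A must be indifferent between X and Y.
Firm A's expected payoff from X is 4y + 7(1−y); from Y it is 8y + 2(1−y).
Setting these equal: −3y + 7 = 6y + 2, so y = 5/9.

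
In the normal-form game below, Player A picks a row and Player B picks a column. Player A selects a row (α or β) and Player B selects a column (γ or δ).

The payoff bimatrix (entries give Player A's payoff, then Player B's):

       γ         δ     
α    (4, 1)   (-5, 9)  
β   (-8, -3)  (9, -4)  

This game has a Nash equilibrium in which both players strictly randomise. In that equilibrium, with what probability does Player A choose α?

Let x be the probability that Player A plays α. In a completely mixed equilibrium, Player B must be indifferent between γ and δ.
Player B's expected payoff from γ is x − 3(1−x); from δ it is 9x − 4(1−x).
Setting these equal: 4x − 3 = 13x − 4, so x = 1/9.

1/9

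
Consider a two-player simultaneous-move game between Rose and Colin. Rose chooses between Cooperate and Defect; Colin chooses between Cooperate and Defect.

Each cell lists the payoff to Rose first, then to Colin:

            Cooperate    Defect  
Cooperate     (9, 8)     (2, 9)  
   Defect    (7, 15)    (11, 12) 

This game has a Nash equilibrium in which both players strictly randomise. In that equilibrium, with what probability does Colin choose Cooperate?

9/11

Let y be the probability that Colin plays Cooperate. In a completely mixed equilibrium, Rose must be indifferent between Cooperate and Defect.
Rose's expected payoff from Cooperate is 9y + 2(1−y); from Defect it is 7y + 11(1−y).
Setting these equal: 7y + 2 = −4y + 11, so y = 9/11.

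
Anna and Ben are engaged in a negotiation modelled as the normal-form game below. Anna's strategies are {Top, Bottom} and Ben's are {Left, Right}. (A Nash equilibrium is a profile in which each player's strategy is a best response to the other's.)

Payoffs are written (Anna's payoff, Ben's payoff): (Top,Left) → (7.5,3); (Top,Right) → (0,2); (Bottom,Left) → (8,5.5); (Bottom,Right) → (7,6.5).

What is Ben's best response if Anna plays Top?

Against Top, Ben earns 3 from Left and 2 from Right.
So Left is the best response.

Left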